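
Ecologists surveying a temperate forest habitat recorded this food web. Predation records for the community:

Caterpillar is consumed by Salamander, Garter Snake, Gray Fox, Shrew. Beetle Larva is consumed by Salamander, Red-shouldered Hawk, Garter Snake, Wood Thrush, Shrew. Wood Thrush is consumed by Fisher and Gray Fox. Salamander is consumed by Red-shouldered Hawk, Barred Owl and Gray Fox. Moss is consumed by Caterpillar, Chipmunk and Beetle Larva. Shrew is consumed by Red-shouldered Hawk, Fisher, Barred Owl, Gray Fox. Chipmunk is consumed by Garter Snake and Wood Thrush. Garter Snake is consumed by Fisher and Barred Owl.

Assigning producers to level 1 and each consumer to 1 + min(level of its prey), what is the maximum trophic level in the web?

Producers (level 1): Moss.
Following each consumer down to its lowest-level prey: Moss → Chipmunk → Wood Thrush → Fisher (levels 1 through 4).
All prey of Fisher (Wood Thrush 3, Garter Snake 3, Shrew 3) are at level 3 or above, so Fisher is at level 1 + 3 = 4.
Every consumer has at least one prey at level 3 or below, so none exceeds level 4.

4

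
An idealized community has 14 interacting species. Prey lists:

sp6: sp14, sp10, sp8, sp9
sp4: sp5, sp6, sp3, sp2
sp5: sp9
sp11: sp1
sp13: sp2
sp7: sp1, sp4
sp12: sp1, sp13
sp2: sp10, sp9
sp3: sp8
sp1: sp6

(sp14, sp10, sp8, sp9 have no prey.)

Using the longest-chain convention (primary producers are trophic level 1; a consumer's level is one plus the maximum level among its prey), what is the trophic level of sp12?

Trophic level 4

sp14 is a producer → level 1.
sp6 eats sp14 (level 1); other prey at levels: sp10 1, sp8 1, sp9 1 → level 2.
sp1 eats sp6 → level 3.
sp12 eats sp1 (level 3); other prey at levels: sp13 3 → level 4.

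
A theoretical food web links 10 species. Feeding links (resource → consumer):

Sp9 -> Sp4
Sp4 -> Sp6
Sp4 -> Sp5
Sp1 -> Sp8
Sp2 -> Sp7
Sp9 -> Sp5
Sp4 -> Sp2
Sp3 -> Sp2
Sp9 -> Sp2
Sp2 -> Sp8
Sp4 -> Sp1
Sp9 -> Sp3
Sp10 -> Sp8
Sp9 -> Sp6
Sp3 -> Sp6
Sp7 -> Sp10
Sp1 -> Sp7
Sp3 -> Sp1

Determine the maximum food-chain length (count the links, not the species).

One longest chain: Sp9 → Sp3 → Sp1 → Sp7 → Sp10 → Sp8.
It has 6 species and 5 links.

5 links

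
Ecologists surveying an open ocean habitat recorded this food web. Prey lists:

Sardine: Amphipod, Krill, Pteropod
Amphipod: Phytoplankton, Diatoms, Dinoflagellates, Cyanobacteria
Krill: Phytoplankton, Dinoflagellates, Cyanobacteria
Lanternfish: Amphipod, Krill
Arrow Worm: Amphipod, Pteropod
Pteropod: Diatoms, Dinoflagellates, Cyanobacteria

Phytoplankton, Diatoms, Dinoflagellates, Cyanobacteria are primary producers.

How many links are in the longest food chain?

One longest chain: Phytoplankton → Amphipod → Sardine.
It has 3 species and 2 links.

2 links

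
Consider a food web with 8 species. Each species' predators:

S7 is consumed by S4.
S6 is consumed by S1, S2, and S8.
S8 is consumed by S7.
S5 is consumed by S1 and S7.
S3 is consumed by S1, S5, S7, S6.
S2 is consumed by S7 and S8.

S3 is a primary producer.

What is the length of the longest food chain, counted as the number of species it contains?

6 species

One longest chain: S3 → S6 → S2 → S8 → S7 → S4.
It has 6 species and 5 links.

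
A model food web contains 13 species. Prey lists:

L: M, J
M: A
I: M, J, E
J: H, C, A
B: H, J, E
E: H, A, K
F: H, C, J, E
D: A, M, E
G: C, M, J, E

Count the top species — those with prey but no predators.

Top species (has prey, but nothing eats it): L, B, I, F, D, G.
Count: 6.

6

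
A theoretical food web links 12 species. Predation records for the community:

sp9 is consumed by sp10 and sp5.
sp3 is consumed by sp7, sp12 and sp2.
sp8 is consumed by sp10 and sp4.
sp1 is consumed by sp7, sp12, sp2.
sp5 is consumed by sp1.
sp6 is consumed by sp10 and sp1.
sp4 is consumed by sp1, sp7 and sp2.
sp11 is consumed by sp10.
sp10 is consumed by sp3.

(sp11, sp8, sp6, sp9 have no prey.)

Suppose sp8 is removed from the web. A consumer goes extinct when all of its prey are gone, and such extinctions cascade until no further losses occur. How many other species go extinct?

1

Remove sp8.
Round 1: sp4 (all prey gone) → extinct.
No further losses. Total secondary extinctions: 1.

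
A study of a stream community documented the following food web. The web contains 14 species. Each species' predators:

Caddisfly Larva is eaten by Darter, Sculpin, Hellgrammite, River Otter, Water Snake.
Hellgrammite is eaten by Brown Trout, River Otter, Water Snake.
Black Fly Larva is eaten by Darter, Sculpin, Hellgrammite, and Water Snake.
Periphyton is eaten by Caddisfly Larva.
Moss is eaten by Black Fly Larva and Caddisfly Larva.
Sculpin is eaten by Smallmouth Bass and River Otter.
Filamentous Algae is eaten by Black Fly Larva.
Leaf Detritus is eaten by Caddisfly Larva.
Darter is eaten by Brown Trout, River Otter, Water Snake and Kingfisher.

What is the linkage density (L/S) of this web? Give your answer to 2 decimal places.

There are L = 23 links among S = 14 species.
L/S = 23/14 = 1.6429 ≈ 1.64.

L/S = 1.64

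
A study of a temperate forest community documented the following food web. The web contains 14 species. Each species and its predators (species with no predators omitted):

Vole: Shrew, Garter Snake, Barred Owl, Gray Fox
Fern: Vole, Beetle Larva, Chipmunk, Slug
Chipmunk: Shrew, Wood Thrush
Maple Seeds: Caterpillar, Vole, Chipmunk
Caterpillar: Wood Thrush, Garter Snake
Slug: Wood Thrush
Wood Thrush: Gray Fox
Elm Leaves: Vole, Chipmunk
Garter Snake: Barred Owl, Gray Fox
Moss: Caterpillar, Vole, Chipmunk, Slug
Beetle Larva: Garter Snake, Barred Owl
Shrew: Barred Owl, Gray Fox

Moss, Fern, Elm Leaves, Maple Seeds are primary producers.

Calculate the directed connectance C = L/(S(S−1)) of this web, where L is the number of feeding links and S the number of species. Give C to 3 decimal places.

C = 0.159

The web has S = 14 species and L = 29 feeding links.
C = L / (S(S−1)) = 29 / 182 = 0.1593 ≈ 0.159.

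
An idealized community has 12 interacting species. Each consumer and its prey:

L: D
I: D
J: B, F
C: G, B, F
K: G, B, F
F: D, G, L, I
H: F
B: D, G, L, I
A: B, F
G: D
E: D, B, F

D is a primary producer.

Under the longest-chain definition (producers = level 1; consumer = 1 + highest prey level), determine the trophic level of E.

Trophic level 4

D is a producer → level 1.
G eats D → level 2.
B eats G (level 2); other prey at levels: D 1, L 2, I 2 → level 3.
E eats B (level 3); other prey at levels: D 1, F 3 → level 4.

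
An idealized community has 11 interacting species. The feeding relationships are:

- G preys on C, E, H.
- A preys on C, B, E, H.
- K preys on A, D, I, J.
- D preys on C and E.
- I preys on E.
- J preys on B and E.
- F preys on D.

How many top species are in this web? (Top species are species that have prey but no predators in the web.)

3

Top species (has prey, but nothing eats it): G, K, F.
Count: 3.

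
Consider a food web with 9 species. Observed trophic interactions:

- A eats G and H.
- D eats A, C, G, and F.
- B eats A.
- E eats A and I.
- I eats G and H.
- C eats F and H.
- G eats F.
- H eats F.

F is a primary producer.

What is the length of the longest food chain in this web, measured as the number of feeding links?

One longest chain: F → G → A → D.
It has 4 species and 3 links.

3 links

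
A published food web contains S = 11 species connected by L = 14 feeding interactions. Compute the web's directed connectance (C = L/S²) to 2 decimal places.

The web has S = 11 species and L = 14 feeding links.
C = L / S² = 14 / 121 = 0.1157 ≈ 0.12.

C = 0.12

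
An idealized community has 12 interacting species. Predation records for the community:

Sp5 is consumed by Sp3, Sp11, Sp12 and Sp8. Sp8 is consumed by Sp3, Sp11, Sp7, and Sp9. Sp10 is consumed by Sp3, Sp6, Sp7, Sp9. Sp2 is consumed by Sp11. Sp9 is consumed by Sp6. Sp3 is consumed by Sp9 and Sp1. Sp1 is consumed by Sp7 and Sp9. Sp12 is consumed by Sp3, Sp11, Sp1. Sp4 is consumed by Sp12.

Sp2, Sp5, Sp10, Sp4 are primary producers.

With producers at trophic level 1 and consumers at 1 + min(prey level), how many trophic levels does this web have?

Producers (level 1): Sp2, Sp5, Sp10, Sp4.
Following each consumer down to its lowest-level prey: Sp5 → Sp12 → Sp1 (levels 1 through 3).
All prey of Sp1 (Sp12 2, Sp3 2) are at level 2 or above, so Sp1 is at level 1 + 2 = 3.
Every consumer has at least one prey at level 2 or below, so none exceeds level 3.

3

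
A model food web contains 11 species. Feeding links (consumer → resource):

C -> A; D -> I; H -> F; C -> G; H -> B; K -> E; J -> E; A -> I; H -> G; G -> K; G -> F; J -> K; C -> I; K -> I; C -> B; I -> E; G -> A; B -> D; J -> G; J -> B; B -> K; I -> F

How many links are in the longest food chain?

4 links

One longest chain: F → I → K → B → C.
It has 5 species and 4 links.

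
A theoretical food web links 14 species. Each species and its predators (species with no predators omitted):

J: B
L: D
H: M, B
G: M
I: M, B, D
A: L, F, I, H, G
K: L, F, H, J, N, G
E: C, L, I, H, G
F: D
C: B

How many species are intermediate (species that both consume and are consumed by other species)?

Intermediate species (has both prey and predators): C, L, F, I, H, J, G.
Count: 7.

7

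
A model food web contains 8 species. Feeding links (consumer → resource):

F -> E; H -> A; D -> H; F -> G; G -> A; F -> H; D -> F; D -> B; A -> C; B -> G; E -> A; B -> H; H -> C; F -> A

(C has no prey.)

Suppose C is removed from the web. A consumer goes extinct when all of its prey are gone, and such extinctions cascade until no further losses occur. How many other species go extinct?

7

Remove C.
Round 1: A (all prey gone) → extinct.
Round 2: G (all prey gone), E (all prey gone), H (all prey gone) → extinct.
Round 3: B (all prey gone), F (all prey gone) → extinct.
Round 4: D (all prey gone) → extinct.
No further losses. Total secondary extinctions: 7.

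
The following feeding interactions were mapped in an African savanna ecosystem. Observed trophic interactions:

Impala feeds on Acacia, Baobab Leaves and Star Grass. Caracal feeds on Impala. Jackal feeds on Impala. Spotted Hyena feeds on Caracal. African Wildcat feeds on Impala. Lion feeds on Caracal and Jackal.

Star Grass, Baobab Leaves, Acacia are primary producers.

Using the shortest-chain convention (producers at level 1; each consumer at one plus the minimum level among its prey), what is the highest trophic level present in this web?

4

Producers (level 1): Star Grass, Baobab Leaves, Acacia.
Following each consumer down to its lowest-level prey: Star Grass → Impala → Caracal → Lion (levels 1 through 4).
All prey of Lion (Caracal 3, Jackal 3) are at level 3 or above, so Lion is at level 1 + 3 = 4.
Every consumer has at least one prey at level 3 or below, so none exceeds level 4.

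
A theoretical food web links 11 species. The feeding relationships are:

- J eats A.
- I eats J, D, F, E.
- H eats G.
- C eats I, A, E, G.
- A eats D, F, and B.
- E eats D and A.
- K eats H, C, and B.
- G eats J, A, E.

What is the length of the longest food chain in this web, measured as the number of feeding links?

5 links

One longest chain: B → A → J → G → H → K.
It has 6 species and 5 links.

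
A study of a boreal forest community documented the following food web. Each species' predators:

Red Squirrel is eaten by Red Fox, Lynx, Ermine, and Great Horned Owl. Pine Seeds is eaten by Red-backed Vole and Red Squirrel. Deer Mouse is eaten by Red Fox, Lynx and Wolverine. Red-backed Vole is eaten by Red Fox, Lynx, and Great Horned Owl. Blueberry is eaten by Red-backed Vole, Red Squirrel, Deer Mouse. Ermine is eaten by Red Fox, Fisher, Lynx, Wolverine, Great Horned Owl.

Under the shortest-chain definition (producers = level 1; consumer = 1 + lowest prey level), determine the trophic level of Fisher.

Trophic level 4

Pine Seeds is a producer → level 1.
Red Squirrel eats Pine Seeds → level 2.
Ermine eats Red Squirrel → level 3.
Fisher eats Ermine → level 4.
No prey of Fisher is below level 3, so 4 is the minimum.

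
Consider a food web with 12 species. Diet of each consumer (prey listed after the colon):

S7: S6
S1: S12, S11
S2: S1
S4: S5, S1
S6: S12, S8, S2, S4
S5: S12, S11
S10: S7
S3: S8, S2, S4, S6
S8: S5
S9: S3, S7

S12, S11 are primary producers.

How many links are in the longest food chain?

One longest chain: S12 → S5 → S8 → S6 → S7 → S10.
It has 6 species and 5 links.

5 links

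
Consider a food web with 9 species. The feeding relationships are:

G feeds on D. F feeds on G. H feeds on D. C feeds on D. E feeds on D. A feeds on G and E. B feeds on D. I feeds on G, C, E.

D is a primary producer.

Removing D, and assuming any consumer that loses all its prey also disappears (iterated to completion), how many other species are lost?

8

Remove D.
Round 1: E (all prey gone), C (all prey gone), G (all prey gone), H (all prey gone), B (all prey gone) → extinct.
Round 2: F (all prey gone), A (all prey gone), I (all prey gone) → extinct.
No further losses. Total secondary extinctions: 8.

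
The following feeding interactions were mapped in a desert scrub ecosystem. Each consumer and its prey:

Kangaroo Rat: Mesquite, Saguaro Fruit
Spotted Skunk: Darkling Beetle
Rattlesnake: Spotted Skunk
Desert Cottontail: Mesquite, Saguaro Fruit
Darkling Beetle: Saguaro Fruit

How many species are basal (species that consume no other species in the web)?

2

Basal species (no prey listed): Mesquite, Saguaro Fruit.
Count: 2.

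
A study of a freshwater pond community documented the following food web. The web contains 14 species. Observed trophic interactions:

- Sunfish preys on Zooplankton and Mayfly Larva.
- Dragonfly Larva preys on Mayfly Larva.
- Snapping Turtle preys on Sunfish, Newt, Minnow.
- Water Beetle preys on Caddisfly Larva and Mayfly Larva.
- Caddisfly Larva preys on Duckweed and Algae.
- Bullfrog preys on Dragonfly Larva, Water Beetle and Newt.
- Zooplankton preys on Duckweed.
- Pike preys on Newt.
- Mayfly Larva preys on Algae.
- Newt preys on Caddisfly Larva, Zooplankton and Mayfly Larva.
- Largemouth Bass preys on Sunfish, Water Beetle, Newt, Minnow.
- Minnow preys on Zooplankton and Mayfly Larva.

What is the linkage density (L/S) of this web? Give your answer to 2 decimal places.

L/S = 1.79

There are L = 25 links among S = 14 species.
L/S = 25/14 = 1.7857 ≈ 1.79.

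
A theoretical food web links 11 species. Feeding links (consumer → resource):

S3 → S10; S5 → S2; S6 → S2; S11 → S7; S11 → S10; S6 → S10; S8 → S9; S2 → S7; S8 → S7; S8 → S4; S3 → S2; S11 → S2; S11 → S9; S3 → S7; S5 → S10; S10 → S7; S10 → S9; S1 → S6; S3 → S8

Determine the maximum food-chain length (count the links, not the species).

One longest chain: S9 → S10 → S6 → S1.
It has 4 species and 3 links.

3 links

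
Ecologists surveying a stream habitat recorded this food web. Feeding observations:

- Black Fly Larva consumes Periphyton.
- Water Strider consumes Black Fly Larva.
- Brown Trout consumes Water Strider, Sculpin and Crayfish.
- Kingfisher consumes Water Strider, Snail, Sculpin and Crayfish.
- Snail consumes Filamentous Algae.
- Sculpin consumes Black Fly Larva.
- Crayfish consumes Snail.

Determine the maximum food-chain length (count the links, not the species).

One longest chain: Filamentous Algae → Snail → Crayfish → Kingfisher.
It has 4 species and 3 links.

3 links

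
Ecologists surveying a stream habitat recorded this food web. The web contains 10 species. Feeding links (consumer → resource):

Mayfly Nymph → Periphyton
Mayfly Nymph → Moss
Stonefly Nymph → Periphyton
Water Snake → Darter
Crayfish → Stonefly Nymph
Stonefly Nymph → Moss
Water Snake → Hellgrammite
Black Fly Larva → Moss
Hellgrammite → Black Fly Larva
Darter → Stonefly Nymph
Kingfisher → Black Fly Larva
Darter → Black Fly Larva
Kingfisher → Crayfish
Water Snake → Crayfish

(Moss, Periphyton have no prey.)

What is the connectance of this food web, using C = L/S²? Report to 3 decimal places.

C = 0.140

The web has S = 10 species and L = 14 feeding links.
C = L / S² = 14 / 100 = 0.1400 ≈ 0.140.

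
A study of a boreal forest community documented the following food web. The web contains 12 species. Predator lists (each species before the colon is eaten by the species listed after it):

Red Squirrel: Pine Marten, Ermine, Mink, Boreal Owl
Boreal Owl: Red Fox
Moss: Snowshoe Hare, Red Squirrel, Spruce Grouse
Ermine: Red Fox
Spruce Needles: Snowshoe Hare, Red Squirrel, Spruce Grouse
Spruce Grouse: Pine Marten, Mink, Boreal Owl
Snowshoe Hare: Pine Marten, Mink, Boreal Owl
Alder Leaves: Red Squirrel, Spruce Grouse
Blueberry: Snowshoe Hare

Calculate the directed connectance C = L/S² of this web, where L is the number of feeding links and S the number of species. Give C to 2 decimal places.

The web has S = 12 species and L = 21 feeding links.
C = L / S² = 21 / 144 = 0.1458 ≈ 0.15.

C = 0.15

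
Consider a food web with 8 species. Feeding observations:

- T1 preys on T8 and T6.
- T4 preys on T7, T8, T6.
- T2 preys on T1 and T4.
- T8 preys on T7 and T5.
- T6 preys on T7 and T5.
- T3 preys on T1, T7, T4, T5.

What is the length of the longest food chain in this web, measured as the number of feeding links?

One longest chain: T7 → T8 → T1 → T3.
It has 4 species and 3 links.

3 links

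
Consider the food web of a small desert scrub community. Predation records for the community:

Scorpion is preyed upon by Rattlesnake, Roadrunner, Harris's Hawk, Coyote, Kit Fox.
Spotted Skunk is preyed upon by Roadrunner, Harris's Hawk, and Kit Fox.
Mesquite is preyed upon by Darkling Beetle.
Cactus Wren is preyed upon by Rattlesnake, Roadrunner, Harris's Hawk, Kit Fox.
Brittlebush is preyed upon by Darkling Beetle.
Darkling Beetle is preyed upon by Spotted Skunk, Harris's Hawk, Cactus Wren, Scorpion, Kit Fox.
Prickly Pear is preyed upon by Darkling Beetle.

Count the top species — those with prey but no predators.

Top species (has prey, but nothing eats it): Harris's Hawk, Rattlesnake, Coyote, Kit Fox, Roadrunner.
Count: 5.

5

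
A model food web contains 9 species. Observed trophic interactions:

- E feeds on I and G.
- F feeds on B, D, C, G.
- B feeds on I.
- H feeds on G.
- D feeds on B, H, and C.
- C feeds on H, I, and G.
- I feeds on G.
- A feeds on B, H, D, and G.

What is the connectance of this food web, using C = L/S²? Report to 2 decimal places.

The web has S = 9 species and L = 19 feeding links.
C = L / S² = 19 / 81 = 0.2346 ≈ 0.23.

C = 0.23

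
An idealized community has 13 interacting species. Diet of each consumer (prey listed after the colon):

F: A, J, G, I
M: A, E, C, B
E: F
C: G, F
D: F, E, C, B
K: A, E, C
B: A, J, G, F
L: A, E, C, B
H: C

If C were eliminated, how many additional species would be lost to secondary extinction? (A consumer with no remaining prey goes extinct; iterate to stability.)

1

Remove C.
Round 1: H (all prey gone) → extinct.
No further losses. Total secondary extinctions: 1.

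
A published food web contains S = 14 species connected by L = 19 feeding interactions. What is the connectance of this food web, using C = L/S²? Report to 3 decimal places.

C = 0.097

The web has S = 14 species and L = 19 feeding links.
C = L / S² = 19 / 196 = 0.0969 ≈ 0.097.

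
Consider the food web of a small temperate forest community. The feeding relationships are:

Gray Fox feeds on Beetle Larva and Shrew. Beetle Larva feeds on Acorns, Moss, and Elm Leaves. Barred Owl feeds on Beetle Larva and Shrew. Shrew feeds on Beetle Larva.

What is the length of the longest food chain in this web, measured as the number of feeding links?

One longest chain: Elm Leaves → Beetle Larva → Shrew → Gray Fox.
It has 4 species and 3 links.

3 links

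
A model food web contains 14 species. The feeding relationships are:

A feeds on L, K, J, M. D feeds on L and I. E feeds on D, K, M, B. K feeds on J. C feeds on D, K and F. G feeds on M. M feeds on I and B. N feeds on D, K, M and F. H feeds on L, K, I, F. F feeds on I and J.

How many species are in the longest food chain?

One longest chain: I → M → E.
It has 3 species and 2 links.

3 species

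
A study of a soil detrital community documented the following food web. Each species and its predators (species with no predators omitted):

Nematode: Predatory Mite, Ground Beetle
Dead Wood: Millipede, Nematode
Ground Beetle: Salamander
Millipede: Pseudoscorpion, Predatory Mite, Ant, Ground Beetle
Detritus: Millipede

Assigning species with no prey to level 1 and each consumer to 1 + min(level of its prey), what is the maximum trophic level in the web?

4

Basal resources (level 1): Detritus, Dead Wood.
Following each consumer down to its lowest-level prey: Detritus → Millipede → Ground Beetle → Salamander (levels 1 through 4).
All prey of Salamander (Ground Beetle 3) are at level 3 or above, so Salamander is at level 1 + 3 = 4.
Every consumer has at least one prey at level 3 or below, so none exceeds level 4.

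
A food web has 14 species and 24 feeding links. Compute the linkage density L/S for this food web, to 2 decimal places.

L/S = 1.71

There are L = 24 links among S = 14 species.
L/S = 24/14 = 1.7143 ≈ 1.71.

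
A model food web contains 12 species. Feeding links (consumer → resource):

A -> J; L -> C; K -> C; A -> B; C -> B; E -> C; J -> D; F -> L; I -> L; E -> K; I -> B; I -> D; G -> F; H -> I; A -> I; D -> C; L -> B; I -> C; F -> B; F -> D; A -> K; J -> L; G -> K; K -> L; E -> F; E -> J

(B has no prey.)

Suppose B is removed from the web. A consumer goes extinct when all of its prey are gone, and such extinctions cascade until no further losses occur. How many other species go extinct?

Remove B.
Round 1: C (all prey gone) → extinct.
Round 2: L (all prey gone), D (all prey gone) → extinct.
Round 3: K (all prey gone), J (all prey gone), I (all prey gone), F (all prey gone) → extinct.
Round 4: G (all prey gone), H (all prey gone), E (all prey gone), A (all prey gone) → extinct.
No further losses. Total secondary extinctions: 11.

11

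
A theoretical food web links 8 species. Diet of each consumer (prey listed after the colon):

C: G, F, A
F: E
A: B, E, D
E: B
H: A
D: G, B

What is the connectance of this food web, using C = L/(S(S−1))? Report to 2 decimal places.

C = 0.20

The web has S = 8 species and L = 11 feeding links.
C = L / (S(S−1)) = 11 / 56 = 0.1964 ≈ 0.20.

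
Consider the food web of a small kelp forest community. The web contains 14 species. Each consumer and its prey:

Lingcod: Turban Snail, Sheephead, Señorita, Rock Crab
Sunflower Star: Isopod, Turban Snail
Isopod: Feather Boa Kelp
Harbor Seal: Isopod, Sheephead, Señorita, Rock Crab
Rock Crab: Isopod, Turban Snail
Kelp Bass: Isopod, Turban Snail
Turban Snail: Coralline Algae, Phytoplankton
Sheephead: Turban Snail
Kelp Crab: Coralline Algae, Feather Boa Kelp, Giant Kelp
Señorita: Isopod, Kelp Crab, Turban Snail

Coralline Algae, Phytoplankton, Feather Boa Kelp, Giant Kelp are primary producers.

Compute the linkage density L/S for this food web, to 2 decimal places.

There are L = 24 links among S = 14 species.
L/S = 24/14 = 1.7143 ≈ 1.71.

L/S = 1.71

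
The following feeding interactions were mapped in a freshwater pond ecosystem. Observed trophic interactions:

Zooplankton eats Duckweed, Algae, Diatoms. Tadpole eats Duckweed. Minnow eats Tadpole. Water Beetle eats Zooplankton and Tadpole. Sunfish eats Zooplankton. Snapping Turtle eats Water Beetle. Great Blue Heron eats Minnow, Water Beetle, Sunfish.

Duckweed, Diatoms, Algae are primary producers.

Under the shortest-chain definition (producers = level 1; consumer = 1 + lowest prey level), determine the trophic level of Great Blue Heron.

Duckweed is a producer → level 1.
Zooplankton eats Duckweed → level 2.
Water Beetle eats Zooplankton → level 3.
Great Blue Heron eats Water Beetle → level 4.
No prey of Great Blue Heron is below level 3, so 4 is the minimum.

Trophic level 4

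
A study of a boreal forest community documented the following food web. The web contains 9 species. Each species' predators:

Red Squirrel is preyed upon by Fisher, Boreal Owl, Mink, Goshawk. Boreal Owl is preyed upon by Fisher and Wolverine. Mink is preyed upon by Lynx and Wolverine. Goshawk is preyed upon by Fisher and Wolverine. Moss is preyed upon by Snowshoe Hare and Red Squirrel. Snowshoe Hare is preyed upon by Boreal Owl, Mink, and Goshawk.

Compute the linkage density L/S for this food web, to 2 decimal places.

L/S = 1.67

There are L = 15 links among S = 9 species.
L/S = 15/9 = 1.6667 ≈ 1.67.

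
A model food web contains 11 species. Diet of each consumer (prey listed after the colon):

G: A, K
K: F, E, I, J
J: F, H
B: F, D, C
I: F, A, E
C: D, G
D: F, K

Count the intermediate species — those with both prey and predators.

Intermediate species (has both prey and predators): I, J, K, D, G, C.
Count: 6.

6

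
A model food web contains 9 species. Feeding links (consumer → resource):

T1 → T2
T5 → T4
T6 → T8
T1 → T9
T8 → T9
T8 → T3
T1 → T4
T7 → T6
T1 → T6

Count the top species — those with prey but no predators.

Top species (has prey, but nothing eats it): T5, T7, T1.
Count: 3.

3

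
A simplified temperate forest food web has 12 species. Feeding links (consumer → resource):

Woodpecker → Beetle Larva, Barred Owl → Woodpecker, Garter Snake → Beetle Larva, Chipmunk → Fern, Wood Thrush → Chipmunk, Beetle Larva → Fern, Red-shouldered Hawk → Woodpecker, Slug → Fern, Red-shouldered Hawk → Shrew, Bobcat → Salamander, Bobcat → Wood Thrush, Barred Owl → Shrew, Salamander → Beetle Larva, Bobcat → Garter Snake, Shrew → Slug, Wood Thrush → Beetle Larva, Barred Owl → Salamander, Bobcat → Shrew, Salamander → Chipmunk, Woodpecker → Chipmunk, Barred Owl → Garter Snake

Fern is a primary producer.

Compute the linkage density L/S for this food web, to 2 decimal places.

L/S = 1.75

There are L = 21 links among S = 12 species.
L/S = 21/12 = 1.7500 ≈ 1.75.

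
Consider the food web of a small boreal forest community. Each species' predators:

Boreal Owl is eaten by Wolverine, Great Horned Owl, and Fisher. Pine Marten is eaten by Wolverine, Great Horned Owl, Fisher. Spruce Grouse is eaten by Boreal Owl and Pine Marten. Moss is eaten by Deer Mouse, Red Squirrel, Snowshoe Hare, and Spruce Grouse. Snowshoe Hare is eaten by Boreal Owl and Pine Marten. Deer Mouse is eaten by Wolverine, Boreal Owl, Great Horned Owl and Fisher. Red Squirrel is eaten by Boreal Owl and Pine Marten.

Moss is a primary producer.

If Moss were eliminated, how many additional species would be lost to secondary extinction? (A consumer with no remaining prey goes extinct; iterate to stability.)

9

Remove Moss.
Round 1: Deer Mouse (all prey gone), Snowshoe Hare (all prey gone), Spruce Grouse (all prey gone), Red Squirrel (all prey gone) → extinct.
Round 2: Pine Marten (all prey gone), Boreal Owl (all prey gone) → extinct.
Round 3: Fisher (all prey gone), Wolverine (all prey gone), Great Horned Owl (all prey gone) → extinct.
No further losses. Total secondary extinctions: 9.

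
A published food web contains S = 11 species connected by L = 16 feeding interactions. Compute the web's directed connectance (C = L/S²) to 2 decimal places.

The web has S = 11 species and L = 16 feeding links.
C = L / S² = 16 / 121 = 0.1322 ≈ 0.13.

C = 0.13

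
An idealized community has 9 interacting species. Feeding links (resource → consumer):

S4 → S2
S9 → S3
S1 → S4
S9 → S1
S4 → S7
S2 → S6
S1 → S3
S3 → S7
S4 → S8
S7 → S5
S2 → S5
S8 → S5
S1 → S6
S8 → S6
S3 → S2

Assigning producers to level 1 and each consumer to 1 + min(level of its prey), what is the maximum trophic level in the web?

4

Producers (level 1): S9.
Following each consumer down to its lowest-level prey: S9 → S1 → S4 → S8 (levels 1 through 4).
All prey of S8 (S4 3) are at level 3 or above, so S8 is at level 1 + 3 = 4.
Every consumer has at least one prey at level 3 or below, so none exceeds level 4.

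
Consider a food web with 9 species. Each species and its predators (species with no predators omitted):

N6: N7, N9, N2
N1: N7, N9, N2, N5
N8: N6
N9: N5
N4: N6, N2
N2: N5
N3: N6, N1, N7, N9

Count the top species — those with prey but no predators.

Top species (has prey, but nothing eats it): N7, N5.
Count: 2.

2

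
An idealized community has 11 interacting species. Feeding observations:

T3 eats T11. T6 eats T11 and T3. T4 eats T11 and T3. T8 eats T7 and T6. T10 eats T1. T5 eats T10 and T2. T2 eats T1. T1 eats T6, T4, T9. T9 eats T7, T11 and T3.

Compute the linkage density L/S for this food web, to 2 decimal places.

There are L = 17 links among S = 11 species.
L/S = 17/11 = 1.5455 ≈ 1.55.

L/S = 1.55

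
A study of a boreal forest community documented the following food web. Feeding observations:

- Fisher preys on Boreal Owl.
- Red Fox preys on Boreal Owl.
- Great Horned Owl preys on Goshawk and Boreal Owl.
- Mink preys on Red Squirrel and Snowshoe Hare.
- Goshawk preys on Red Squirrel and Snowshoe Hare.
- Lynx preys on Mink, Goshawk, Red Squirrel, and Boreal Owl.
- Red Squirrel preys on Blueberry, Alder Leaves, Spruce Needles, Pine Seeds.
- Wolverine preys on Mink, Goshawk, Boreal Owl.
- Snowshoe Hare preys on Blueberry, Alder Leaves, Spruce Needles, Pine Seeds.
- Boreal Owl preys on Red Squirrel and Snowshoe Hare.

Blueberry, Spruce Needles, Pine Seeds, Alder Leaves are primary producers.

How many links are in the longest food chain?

One longest chain: Blueberry → Red Squirrel → Boreal Owl → Red Fox.
It has 4 species and 3 links.

3 links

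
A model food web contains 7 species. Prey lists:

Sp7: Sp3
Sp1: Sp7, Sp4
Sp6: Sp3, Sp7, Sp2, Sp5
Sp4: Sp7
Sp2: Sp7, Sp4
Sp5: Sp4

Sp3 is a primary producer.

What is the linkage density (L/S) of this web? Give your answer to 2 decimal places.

There are L = 11 links among S = 7 species.
L/S = 11/7 = 1.5714 ≈ 1.57.

L/S = 1.57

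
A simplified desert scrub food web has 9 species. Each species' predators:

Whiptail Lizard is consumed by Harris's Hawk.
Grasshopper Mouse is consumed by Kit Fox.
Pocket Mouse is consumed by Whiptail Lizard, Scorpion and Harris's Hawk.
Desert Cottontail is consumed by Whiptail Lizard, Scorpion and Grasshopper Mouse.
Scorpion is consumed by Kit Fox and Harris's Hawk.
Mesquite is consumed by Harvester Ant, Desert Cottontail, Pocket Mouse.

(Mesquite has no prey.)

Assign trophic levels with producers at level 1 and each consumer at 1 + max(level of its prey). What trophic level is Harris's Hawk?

Mesquite is a producer → level 1.
Desert Cottontail eats Mesquite → level 2.
Whiptail Lizard eats Desert Cottontail (level 2); other prey at levels: Pocket Mouse 2 → level 3.
Harris's Hawk eats Whiptail Lizard (level 3); other prey at levels: Pocket Mouse 2, Scorpion 3 → level 4.

Trophic level 4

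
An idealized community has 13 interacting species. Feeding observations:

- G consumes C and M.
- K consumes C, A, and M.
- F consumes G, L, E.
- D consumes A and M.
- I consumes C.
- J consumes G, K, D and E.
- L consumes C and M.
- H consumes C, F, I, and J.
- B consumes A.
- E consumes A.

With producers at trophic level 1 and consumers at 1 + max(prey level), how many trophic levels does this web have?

Producers (level 1): M, C, A.
M → G → F → H gives H level 4.
No species has a prey at level 4, so no species reaches level 5.

4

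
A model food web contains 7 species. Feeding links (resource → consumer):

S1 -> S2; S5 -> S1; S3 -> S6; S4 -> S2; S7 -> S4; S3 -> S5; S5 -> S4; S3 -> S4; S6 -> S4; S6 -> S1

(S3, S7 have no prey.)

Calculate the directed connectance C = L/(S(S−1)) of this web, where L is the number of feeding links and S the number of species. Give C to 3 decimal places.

The web has S = 7 species and L = 10 feeding links.
C = L / (S(S−1)) = 10 / 42 = 0.2381 ≈ 0.238.

C = 0.238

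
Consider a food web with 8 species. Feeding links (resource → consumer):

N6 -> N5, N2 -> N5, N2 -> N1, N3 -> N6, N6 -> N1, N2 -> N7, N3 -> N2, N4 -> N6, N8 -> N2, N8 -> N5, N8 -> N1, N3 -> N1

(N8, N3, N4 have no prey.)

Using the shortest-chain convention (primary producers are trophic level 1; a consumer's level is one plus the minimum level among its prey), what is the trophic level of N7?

N8 is a producer → level 1.
N2 eats N8 → level 2.
N7 eats N2 → level 3.
No prey of N7 is below level 2, so 3 is the minimum.

Trophic level 3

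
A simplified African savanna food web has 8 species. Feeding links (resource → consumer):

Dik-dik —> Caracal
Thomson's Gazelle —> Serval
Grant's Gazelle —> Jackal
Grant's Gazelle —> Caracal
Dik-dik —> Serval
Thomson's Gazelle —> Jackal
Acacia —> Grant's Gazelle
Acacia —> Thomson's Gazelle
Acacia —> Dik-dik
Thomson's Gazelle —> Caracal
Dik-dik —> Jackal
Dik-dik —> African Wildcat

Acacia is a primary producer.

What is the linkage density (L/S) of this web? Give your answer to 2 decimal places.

There are L = 12 links among S = 8 species.
L/S = 12/8 = 1.5000 ≈ 1.50.

L/S = 1.50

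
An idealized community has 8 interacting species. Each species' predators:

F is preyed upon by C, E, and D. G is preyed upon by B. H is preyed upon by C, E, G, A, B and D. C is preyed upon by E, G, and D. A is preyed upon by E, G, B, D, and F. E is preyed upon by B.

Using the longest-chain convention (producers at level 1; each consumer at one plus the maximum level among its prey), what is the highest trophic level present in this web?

6

Producers (level 1): H.
H → A → F → C → G → B gives B level 6.
No species has a prey at level 6, so no species reaches level 7.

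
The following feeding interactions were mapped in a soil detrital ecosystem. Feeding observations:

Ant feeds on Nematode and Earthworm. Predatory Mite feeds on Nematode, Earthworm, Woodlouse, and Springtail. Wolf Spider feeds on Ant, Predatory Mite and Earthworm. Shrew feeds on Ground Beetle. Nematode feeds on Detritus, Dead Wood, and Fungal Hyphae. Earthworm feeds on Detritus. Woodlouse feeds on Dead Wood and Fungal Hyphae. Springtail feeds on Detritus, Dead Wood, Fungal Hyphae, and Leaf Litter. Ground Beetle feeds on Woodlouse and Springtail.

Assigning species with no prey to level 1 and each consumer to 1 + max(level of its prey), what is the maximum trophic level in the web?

4

Basal resources (level 1): Detritus, Fungal Hyphae, Leaf Litter, Dead Wood.
Detritus → Springtail → Ground Beetle → Shrew gives Shrew level 4.
No species has a prey at level 4, so no species reaches level 5.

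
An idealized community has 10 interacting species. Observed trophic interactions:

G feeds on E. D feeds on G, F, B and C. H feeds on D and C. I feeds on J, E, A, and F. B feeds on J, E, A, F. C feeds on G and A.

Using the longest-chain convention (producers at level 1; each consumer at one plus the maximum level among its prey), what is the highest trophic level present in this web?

5

Producers (level 1): E, A, J, F.
E → G → C → D → H gives H level 5.
No species has a prey at level 5, so no species reaches level 6.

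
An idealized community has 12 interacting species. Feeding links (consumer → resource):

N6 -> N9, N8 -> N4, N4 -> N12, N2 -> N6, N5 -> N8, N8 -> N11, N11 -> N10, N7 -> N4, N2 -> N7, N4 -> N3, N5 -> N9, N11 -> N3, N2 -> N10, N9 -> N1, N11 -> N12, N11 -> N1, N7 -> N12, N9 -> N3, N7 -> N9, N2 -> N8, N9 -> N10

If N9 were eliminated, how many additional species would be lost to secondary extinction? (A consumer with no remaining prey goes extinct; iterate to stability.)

1

Remove N9.
Round 1: N6 (all prey gone) → extinct.
No further losses. Total secondary extinctions: 1.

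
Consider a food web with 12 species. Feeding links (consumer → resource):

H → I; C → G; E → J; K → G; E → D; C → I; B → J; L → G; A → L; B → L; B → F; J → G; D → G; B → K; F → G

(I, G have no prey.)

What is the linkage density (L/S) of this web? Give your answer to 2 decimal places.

There are L = 15 links among S = 12 species.
L/S = 15/12 = 1.2500 ≈ 1.25.

L/S = 1.25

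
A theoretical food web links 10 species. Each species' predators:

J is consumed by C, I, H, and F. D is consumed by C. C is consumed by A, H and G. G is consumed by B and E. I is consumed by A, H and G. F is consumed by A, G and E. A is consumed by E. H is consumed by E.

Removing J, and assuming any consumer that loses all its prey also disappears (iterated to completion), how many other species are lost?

Remove J.
Round 1: I (all prey gone), F (all prey gone) → extinct.
No further losses. Total secondary extinctions: 2.

2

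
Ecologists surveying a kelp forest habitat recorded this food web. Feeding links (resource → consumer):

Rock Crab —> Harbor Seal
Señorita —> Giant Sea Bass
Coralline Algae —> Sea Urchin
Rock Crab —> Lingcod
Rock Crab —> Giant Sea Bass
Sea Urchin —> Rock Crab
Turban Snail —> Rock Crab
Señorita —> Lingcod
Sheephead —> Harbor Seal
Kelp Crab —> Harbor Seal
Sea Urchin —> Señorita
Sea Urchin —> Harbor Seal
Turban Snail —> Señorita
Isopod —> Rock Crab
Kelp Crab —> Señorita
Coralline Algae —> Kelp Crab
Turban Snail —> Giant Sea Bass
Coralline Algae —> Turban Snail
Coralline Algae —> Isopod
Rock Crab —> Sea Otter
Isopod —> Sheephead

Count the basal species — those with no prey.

Basal species (no prey listed): Coralline Algae.
Count: 1.

1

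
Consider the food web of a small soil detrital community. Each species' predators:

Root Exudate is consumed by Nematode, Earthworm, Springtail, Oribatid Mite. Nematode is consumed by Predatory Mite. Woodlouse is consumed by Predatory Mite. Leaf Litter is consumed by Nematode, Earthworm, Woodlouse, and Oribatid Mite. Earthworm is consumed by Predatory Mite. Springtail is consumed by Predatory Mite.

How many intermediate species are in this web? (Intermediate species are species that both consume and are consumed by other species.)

Intermediate species (has both prey and predators): Nematode, Woodlouse, Springtail, Earthworm.
Count: 4.

4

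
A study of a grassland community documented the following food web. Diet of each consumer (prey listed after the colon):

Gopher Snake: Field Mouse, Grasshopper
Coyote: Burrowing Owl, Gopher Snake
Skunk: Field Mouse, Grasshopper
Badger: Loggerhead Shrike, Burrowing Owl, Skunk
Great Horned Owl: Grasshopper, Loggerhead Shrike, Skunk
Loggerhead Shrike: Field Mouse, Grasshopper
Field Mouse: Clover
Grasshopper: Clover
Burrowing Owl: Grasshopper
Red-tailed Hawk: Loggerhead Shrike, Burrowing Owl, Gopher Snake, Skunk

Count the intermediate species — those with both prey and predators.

6

Intermediate species (has both prey and predators): Field Mouse, Grasshopper, Loggerhead Shrike, Burrowing Owl, Gopher Snake, Skunk.
Count: 6.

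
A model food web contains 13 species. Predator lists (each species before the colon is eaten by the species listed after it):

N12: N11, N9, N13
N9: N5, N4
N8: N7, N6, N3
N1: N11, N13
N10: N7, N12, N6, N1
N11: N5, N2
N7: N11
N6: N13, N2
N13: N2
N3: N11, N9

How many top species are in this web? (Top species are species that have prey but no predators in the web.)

3

Top species (has prey, but nothing eats it): N5, N2, N4.
Count: 3.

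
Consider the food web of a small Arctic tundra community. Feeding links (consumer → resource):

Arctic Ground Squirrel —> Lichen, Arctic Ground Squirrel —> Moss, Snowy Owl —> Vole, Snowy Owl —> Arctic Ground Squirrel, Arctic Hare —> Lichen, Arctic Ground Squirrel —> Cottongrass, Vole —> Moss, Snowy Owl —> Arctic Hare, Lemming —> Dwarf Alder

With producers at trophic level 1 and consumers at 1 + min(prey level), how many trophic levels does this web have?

3

Producers (level 1): Cottongrass, Moss, Lichen, Dwarf Alder.
Following each consumer down to its lowest-level prey: Moss → Vole → Snowy Owl (levels 1 through 3).
All prey of Snowy Owl (Vole 2, Arctic Hare 2, Arctic Ground Squirrel 2) are at level 2 or above, so Snowy Owl is at level 1 + 2 = 3.
Every consumer has at least one prey at level 2 or below, so none exceeds level 3.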